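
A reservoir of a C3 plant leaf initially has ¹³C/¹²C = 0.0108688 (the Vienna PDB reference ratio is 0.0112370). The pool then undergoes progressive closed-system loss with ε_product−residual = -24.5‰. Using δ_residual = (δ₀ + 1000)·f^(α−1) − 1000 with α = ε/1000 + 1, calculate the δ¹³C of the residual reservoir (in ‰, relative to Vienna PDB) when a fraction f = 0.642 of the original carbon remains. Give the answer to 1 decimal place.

-22.2‰

δ₀ = (0.0108688/0.0112370 − 1)×1000 = (0.967233 − 1)×1000 = -32.767‰
α − 1 = ε/1000 = -0.0245
f^(α−1) = 0.642^(-0.0245) = 1.010917
δ_res = (-32.767 + 1000) × 1.010917 − 1000 = 977.792 − 1000 = -22.21‰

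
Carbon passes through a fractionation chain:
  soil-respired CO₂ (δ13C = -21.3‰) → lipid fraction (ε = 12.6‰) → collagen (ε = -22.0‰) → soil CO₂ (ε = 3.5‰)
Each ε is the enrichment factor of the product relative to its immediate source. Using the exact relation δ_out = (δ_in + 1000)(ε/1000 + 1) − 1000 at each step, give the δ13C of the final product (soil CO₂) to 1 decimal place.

-27.4‰

step 1: δ = (-21.30 + 1000)·(12.6/1000 + 1) − 1000 = -8.97‰
step 2: δ = (-8.97 + 1000)·(-22.0/1000 + 1) − 1000 = -30.77‰
step 3: δ = (-30.77 + 1000)·(3.5/1000 + 1) − 1000 = -27.38‰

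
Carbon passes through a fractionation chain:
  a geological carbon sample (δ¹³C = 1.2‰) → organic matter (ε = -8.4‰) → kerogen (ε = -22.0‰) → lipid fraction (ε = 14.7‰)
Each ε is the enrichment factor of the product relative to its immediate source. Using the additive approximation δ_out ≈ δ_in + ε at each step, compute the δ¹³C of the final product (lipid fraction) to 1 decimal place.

step 1: δ ≈ 1.2 + (-8.4) = -7.2‰
step 2: δ ≈ -7.2 + (-22.0) = -29.2‰
step 3: δ ≈ -29.2 + (14.7) = -14.5‰

-14.5‰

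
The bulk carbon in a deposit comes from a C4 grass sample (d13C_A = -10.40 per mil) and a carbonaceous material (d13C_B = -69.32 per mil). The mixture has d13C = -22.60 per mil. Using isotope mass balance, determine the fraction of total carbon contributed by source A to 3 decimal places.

0.793

δ_mix = f_A·δ_A + (1 − f_A)·δ_B  ⇒  f_A = (δ_mix − δ_B)/(δ_A − δ_B)
f_A = (-22.60 − (-69.32)) / (-10.40 − (-69.32))
f_A = 46.72 / 58.92 = 0.7929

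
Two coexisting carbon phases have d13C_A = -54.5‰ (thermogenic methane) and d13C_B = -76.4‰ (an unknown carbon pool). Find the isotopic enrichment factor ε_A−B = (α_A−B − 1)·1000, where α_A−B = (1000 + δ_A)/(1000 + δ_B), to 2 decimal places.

α_A−B = (1000 + -54.5) / (1000 + -76.4) = 945.5 / 923.6 = 1.023712
ε_A−B = (1.023712 − 1) × 1000 = 23.712‰
(The approximation ε ≈ δ_A − δ_B would give 21.9‰.)

23.71‰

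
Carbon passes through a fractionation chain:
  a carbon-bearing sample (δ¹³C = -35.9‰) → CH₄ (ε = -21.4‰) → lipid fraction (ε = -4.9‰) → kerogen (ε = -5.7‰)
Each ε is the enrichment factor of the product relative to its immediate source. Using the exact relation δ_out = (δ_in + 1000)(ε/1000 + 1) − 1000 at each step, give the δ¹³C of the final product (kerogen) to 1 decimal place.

step 1: δ = (-35.90 + 1000)·(-21.4/1000 + 1) − 1000 = -56.53‰
step 2: δ = (-56.53 + 1000)·(-4.9/1000 + 1) − 1000 = -61.15‰
step 3: δ = (-61.15 + 1000)·(-5.7/1000 + 1) − 1000 = -66.51‰

-66.5‰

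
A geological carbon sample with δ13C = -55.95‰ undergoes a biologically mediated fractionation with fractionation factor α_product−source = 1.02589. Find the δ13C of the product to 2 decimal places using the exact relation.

-31.51‰

δ_product = (δ_source + 1000)·α − 1000
δ_product = (-55.95 + 1000) × 1.02589 − 1000
δ_product = 968.491 − 1000 = -31.509‰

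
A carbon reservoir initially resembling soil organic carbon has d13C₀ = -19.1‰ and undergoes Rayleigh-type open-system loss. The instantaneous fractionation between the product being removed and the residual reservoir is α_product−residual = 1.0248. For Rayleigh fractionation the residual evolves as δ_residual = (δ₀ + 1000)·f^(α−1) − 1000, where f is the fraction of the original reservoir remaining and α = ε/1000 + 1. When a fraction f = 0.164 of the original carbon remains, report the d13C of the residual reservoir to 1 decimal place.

Rayleigh residual: δ_res = (δ₀ + 1000)·f^(α−1) − 1000
α − 1 = 0.02480
f^(α−1) = 0.164^(0.02480) = 0.956155
δ_res = (-19.1 + 1000) × 0.956155 − 1000 = 937.892 − 1000 = -62.11‰

-62.1‰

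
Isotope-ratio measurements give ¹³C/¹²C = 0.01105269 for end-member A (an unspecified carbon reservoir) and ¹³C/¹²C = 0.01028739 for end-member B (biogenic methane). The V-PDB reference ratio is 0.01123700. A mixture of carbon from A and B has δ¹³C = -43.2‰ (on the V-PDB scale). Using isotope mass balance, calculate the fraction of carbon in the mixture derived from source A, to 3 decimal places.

0.607

δ_A = (0.01105269/0.01123700 − 1)×1000 = (0.983598 − 1)×1000 = -16.402‰
δ_B = (0.01028739/0.01123700 − 1)×1000 = (0.915493 − 1)×1000 = -84.507‰
f_A = (δ_mix − δ_B)/(δ_A − δ_B) = (-43.2 − (-84.507))/(-16.402 − (-84.507))
f_A = 41.307 / 68.105 = 0.6065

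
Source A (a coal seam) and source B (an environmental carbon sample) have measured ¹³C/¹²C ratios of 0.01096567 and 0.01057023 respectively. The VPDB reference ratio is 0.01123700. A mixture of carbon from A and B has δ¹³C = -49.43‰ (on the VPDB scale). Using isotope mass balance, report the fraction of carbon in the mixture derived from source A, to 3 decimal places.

δ_A = (0.01096567/0.01123700 − 1)×1000 = (0.975854 − 1)×1000 = -24.146‰
δ_B = (0.01057023/0.01123700 − 1)×1000 = (0.940663 − 1)×1000 = -59.337‰
f_A = (δ_mix − δ_B)/(δ_A − δ_B) = (-49.43 − (-59.337))/(-24.146 − (-59.337))
f_A = 9.907 / 35.191 = 0.2815

0.282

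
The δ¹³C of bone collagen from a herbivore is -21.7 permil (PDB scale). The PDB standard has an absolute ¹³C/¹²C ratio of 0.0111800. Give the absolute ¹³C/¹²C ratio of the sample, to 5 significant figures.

0.010937

R_sample = R_standard × (δ¹³C/1000 + 1)
R_sample = 0.0111800 × (-21.7/1000 + 1) = 0.0111800 × 0.978300
R_sample = 0.0109374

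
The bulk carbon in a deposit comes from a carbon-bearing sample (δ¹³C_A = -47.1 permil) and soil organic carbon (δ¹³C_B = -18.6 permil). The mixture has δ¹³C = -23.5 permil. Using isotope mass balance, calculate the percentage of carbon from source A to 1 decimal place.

17.2%

δ_mix = f_A·δ_A + (1 − f_A)·δ_B  ⇒  f_A = (δ_mix − δ_B)/(δ_A − δ_B)
f_A = (-23.5 − (-18.6)) / (-47.1 − (-18.6))
f_A = -4.9 / -28.5 = 0.1719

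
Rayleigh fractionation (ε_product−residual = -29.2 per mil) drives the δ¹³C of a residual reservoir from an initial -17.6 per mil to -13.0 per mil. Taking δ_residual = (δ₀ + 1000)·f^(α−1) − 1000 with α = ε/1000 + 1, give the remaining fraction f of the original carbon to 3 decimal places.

0.852

α − 1 = ε/1000 = -0.0292
(δ_res + 1000)/(δ₀ + 1000) = (-13.0 + 1000)/(-17.6 + 1000) = 987.0/982.4 = 1.004682
f = 1.004682^(1/-0.0292) = exp(ln(1.004682)/-0.0292) = exp(0.00467/-0.0292)
f = exp(-0.1600) = 0.8522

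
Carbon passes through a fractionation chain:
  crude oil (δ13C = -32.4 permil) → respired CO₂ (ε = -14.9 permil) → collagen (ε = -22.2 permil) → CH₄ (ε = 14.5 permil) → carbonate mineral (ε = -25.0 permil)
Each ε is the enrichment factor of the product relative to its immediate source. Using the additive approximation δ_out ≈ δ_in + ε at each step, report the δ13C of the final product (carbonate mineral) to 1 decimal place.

-80.0 permil

step 1: δ ≈ -32.4 + (-14.9) = -47.3 permil
step 2: δ ≈ -47.3 + (-22.2) = -69.5 permil
step 3: δ ≈ -69.5 + (14.5) = -55.0 permil
step 4: δ ≈ -55.0 + (-25.0) = -80.0 permil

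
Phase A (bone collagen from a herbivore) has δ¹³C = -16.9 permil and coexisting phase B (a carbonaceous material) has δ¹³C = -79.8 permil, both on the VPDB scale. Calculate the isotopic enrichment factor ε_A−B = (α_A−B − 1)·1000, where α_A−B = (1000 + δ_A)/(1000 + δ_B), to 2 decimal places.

68.35 permil

α_A−B = (1000 + -16.9) / (1000 + -79.8) = 983.1 / 920.2 = 1.068355
ε_A−B = (1.068355 − 1) × 1000 = 68.355 permil
(The approximation ε ≈ δ_A − δ_B would give 62.9 permil.)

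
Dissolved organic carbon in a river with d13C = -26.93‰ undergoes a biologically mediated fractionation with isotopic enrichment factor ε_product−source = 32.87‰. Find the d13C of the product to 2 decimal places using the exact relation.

Exactly, δ_product = (δ_source + 1000)·(ε/1000 + 1) − 1000.
δ_product = (-26.93 + 1000) × (32.87/1000 + 1) − 1000
δ_product = 5.055‰

5.05‰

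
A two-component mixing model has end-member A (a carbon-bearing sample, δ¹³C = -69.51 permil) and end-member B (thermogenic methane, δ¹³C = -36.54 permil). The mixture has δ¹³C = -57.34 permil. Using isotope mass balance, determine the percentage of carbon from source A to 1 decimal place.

δ_mix = f_A·δ_A + (1 − f_A)·δ_B  ⇒  f_A = (δ_mix − δ_B)/(δ_A − δ_B)
f_A = (-57.34 − (-36.54)) / (-69.51 − (-36.54))
f_A = -20.80 / -32.97 = 0.6309

63.1%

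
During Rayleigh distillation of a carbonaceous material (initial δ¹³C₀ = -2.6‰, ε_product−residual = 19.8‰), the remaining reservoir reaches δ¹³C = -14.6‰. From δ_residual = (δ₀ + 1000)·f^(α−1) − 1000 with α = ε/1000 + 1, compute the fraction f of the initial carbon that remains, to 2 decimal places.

α − 1 = ε/1000 = 0.0198
(δ_res + 1000)/(δ₀ + 1000) = (-14.6 + 1000)/(-2.6 + 1000) = 985.4/997.4 = 0.987969
f = 0.987969^(1/0.0198) = exp(ln(0.987969)/0.0198) = exp(-0.01210/0.0198)
f = exp(-0.6113) = 0.5426

0.54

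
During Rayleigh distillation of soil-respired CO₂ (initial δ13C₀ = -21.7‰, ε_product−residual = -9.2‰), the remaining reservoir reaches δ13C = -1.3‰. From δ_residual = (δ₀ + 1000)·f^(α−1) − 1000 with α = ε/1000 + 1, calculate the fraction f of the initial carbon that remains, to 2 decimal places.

0.11

α − 1 = ε/1000 = -0.0092
(δ_res + 1000)/(δ₀ + 1000) = (-1.3 + 1000)/(-21.7 + 1000) = 998.7/978.3 = 1.020852
f = 1.020852^(1/-0.0092) = exp(ln(1.020852)/-0.0092) = exp(0.02064/-0.0092)
f = exp(-2.2433) = 0.1061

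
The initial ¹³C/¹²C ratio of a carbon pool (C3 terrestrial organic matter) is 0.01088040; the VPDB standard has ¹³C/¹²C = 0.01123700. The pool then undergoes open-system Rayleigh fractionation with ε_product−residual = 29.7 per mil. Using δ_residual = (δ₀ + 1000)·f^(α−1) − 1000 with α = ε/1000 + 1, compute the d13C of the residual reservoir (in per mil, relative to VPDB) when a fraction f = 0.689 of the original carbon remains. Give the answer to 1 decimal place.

-42.4 per mil

δ₀ = (0.01088040/0.01123700 − 1)×1000 = (0.968266 − 1)×1000 = -31.734 per mil
α − 1 = ε/1000 = 0.0297
f^(α−1) = 0.689^(0.0297) = 0.988997
δ_res = (-31.734 + 1000) × 0.988997 − 1000 = 957.612 − 1000 = -42.39 per mil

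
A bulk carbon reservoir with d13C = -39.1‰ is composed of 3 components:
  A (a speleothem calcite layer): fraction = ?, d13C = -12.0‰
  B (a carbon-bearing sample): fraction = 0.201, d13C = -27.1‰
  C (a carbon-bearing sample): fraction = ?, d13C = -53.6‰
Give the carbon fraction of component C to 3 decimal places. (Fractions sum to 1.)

0.578

Let f_C and f_A be the unknown fractions; fractions sum to 1 so f_C + f_A = 0.799.
Mass balance: Σ fᵢ·δᵢ = δ_bulk ⇒ f_C·(-53.6) + f_A·(-12.0) = -39.1 − (-5.447) = -33.653
Substitute f_A = 0.799 − f_C:
f_C·(-53.6 − -12.0) = -33.653 − 0.799×(-12.0) = -24.065
f_C = -24.065 / -41.6 = 0.5785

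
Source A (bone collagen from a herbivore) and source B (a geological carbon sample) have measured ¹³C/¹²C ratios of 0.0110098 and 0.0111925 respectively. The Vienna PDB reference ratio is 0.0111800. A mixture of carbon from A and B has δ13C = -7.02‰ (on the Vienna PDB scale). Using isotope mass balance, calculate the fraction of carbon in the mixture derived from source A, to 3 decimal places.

0.498

δ_A = (0.0110098/0.0111800 − 1)×1000 = (0.984776 − 1)×1000 = -15.224‰
δ_B = (0.0111925/0.0111800 − 1)×1000 = (1.001118 − 1)×1000 = 1.118‰
f_A = (δ_mix − δ_B)/(δ_A − δ_B) = (-7.02 − (1.118))/(-15.224 − (1.118))
f_A = -8.138 / -16.342 = 0.4980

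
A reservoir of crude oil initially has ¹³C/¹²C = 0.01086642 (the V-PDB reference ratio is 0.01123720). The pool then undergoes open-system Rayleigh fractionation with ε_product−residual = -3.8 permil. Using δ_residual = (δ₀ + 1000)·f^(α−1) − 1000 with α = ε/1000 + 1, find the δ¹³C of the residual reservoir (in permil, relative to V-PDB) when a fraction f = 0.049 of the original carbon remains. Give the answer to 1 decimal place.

-21.8 permil

δ₀ = (0.01086642/0.01123720 − 1)×1000 = (0.967004 − 1)×1000 = -32.996 permil
α − 1 = ε/1000 = -0.0038
f^(α−1) = 0.049^(-0.0038) = 1.011526
δ_res = (-32.996 + 1000) × 1.011526 − 1000 = 978.150 − 1000 = -21.85 permil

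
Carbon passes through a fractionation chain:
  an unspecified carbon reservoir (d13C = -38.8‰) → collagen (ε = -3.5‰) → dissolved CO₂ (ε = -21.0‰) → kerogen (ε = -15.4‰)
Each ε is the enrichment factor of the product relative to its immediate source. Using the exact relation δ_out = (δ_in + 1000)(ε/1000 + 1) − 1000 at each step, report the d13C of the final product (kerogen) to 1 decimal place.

-76.7‰

step 1: δ = (-38.80 + 1000)·(-3.5/1000 + 1) − 1000 = -42.16‰
step 2: δ = (-42.16 + 1000)·(-21.0/1000 + 1) − 1000 = -62.28‰
step 3: δ = (-62.28 + 1000)·(-15.4/1000 + 1) − 1000 = -76.72‰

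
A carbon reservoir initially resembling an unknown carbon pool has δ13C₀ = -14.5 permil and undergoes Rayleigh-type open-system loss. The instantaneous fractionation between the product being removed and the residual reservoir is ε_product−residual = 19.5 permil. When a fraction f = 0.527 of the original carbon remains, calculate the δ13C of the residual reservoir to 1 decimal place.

-26.7 permil

Rayleigh residual: δ_res = (δ₀ + 1000)·f^(α−1) − 1000
α = ε/1000 + 1 = 1.01950, so α − 1 = 0.01950
f^(α−1) = 0.527^(0.01950) = 0.987587
δ_res = (-14.5 + 1000) × 0.987587 − 1000 = 973.267 − 1000 = -26.73 permil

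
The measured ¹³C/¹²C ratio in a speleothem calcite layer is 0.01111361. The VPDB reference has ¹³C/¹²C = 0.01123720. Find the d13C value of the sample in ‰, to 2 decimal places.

-11.00‰

d13C = (R_sample / R_standard − 1) × 1000
R_sample / R_standard = 0.01111361 / 0.01123720 = 0.989002
d13C = (0.989002 − 1) × 1000 = -10.998‰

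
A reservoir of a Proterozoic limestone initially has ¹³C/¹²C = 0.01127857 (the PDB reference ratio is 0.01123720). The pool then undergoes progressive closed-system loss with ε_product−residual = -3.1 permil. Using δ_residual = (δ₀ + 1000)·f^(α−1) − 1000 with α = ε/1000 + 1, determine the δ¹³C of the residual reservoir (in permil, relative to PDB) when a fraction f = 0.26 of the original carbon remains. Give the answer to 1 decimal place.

δ₀ = (0.01127857/0.01123720 − 1)×1000 = (1.003682 − 1)×1000 = 3.682 permil
α − 1 = ε/1000 = -0.0031
f^(α−1) = 0.26^(-0.0031) = 1.004185
δ_res = (3.682 + 1000) × 1.004185 − 1000 = 1007.882 − 1000 = 7.88 permil

7.9 permil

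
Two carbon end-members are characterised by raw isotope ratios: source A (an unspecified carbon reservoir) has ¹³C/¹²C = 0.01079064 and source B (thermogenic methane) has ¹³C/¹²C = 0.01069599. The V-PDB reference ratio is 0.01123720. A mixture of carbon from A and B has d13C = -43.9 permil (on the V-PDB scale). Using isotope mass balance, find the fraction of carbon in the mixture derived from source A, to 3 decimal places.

0.506

δ_A = (0.01079064/0.01123720 − 1)×1000 = (0.960261 − 1)×1000 = -39.739 permil
δ_B = (0.01069599/0.01123720 − 1)×1000 = (0.951838 − 1)×1000 = -48.162 permil
f_A = (δ_mix − δ_B)/(δ_A − δ_B) = (-43.9 − (-48.162))/(-39.739 − (-48.162))
f_A = 4.262 / 8.423 = 0.5060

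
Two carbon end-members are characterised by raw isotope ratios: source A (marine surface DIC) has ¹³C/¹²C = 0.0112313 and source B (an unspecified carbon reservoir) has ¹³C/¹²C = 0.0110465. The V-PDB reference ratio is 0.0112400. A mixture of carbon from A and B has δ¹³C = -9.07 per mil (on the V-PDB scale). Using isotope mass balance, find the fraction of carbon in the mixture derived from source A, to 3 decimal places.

δ_A = (0.0112313/0.0112400 − 1)×1000 = (0.999226 − 1)×1000 = -0.774 per mil
δ_B = (0.0110465/0.0112400 − 1)×1000 = (0.982785 − 1)×1000 = -17.215 per mil
f_A = (δ_mix − δ_B)/(δ_A − δ_B) = (-9.07 − (-17.215))/(-0.774 − (-17.215))
f_A = 8.145 / 16.441 = 0.4954

0.495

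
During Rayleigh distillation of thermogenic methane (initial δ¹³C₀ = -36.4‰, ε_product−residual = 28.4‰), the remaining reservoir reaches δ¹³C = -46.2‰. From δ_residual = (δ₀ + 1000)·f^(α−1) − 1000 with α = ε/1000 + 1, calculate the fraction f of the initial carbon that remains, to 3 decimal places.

α − 1 = ε/1000 = 0.0284
(δ_res + 1000)/(δ₀ + 1000) = (-46.2 + 1000)/(-36.4 + 1000) = 953.8/963.6 = 0.989830
f = 0.989830^(1/0.0284) = exp(ln(0.989830)/0.0284) = exp(-0.01022/0.0284)
f = exp(-0.3599) = 0.6977

0.698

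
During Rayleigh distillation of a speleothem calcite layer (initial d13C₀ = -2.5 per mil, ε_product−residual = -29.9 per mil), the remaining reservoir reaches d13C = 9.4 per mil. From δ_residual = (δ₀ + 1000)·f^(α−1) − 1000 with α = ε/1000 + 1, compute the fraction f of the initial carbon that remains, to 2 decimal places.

α − 1 = ε/1000 = -0.0299
(δ_res + 1000)/(δ₀ + 1000) = (9.4 + 1000)/(-2.5 + 1000) = 1009.4/997.5 = 1.011930
f = 1.011930^(1/-0.0299) = exp(ln(1.011930)/-0.0299) = exp(0.01186/-0.0299)
f = exp(-0.3966) = 0.6726

0.67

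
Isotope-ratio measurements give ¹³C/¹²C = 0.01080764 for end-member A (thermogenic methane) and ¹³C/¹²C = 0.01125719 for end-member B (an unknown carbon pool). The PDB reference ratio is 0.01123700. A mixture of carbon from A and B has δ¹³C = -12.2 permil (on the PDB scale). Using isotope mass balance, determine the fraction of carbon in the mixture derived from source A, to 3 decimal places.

δ_A = (0.01080764/0.01123700 − 1)×1000 = (0.961791 − 1)×1000 = -38.209 permil
δ_B = (0.01125719/0.01123700 − 1)×1000 = (1.001797 − 1)×1000 = 1.797 permil
f_A = (δ_mix − δ_B)/(δ_A − δ_B) = (-12.2 − (1.797))/(-38.209 − (1.797))
f_A = -13.997 / -40.006 = 0.3499

0.350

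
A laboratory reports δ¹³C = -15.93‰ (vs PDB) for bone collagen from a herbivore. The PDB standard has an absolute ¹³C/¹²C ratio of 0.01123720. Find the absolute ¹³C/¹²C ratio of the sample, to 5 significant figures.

0.011058

R_sample = R_standard × (δ¹³C/1000 + 1)
R_sample = 0.01123720 × (-15.93/1000 + 1) = 0.01123720 × 0.984070
R_sample = 0.0110582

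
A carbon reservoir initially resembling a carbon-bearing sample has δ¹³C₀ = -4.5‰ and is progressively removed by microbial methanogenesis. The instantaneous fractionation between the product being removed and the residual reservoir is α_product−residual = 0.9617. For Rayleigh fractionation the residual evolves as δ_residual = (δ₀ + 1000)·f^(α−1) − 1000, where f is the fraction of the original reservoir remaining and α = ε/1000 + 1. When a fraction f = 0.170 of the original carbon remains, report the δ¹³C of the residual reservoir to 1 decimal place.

Rayleigh residual: δ_res = (δ₀ + 1000)·f^(α−1) − 1000
α − 1 = -0.03830
f^(α−1) = 0.170^(-0.03830) = 1.070222
δ_res = (-4.5 + 1000) × 1.070222 − 1000 = 1065.406 − 1000 = 65.41‰

65.4‰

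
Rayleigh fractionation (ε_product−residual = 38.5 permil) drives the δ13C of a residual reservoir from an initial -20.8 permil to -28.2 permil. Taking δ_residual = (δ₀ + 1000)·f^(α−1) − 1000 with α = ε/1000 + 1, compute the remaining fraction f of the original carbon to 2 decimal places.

0.82

α − 1 = ε/1000 = 0.0385
(δ_res + 1000)/(δ₀ + 1000) = (-28.2 + 1000)/(-20.8 + 1000) = 971.8/979.2 = 0.992443
f = 0.992443^(1/0.0385) = exp(ln(0.992443)/0.0385) = exp(-0.00759/0.0385)
f = exp(-0.1970) = 0.8212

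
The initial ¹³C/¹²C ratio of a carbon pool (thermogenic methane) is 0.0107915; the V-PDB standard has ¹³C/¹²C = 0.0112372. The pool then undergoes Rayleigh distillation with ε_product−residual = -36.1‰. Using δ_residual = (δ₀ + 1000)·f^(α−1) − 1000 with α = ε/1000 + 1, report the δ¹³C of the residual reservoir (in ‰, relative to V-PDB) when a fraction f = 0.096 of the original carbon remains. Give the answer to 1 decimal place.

45.1‰

δ₀ = (0.0107915/0.0112372 − 1)×1000 = (0.960337 − 1)×1000 = -39.663‰
α − 1 = ε/1000 = -0.0361
f^(α−1) = 0.096^(-0.0361) = 1.088278
δ_res = (-39.663 + 1000) × 1.088278 − 1000 = 1045.114 − 1000 = 45.11‰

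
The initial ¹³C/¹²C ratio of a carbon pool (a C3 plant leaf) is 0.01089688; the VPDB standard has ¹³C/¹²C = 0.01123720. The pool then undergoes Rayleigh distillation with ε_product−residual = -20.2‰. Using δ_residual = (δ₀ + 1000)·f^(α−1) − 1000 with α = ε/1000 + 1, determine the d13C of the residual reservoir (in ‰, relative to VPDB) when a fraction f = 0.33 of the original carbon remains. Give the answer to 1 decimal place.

δ₀ = (0.01089688/0.01123720 − 1)×1000 = (0.969715 − 1)×1000 = -30.285‰
α − 1 = ε/1000 = -0.0202
f^(α−1) = 0.33^(-0.0202) = 1.022648
δ_res = (-30.285 + 1000) × 1.022648 − 1000 = 991.677 − 1000 = -8.32‰

-8.3‰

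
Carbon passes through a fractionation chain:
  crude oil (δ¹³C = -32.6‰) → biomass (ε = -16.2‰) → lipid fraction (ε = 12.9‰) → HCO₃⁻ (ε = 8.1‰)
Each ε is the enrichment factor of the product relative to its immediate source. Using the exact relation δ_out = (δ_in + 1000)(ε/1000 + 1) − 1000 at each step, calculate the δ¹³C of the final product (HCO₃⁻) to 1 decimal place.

-28.2‰

step 1: δ = (-32.60 + 1000)·(-16.2/1000 + 1) − 1000 = -48.27‰
step 2: δ = (-48.27 + 1000)·(12.9/1000 + 1) − 1000 = -35.99‰
step 3: δ = (-35.99 + 1000)·(8.1/1000 + 1) − 1000 = -28.19‰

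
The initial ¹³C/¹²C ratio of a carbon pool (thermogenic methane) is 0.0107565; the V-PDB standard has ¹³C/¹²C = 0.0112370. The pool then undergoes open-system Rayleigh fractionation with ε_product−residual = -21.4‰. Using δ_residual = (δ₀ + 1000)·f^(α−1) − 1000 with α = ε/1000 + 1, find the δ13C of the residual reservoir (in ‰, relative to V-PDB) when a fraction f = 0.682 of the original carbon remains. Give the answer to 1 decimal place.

δ₀ = (0.0107565/0.0112370 − 1)×1000 = (0.957239 − 1)×1000 = -42.761‰
α − 1 = ε/1000 = -0.0214
f^(α−1) = 0.682^(-0.0214) = 1.008224
δ_res = (-42.761 + 1000) × 1.008224 − 1000 = 965.112 − 1000 = -34.89‰

-34.9‰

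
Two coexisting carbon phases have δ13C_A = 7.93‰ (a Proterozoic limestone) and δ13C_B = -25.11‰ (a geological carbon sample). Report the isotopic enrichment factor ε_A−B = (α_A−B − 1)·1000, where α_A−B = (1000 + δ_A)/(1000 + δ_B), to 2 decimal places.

α_A−B = (1000 + 7.93) / (1000 + -25.11) = 1007.93 / 974.89 = 1.033891
ε_A−B = (1.033891 − 1) × 1000 = 33.891‰
(The approximation ε ≈ δ_A − δ_B would give 33.04‰.)

33.89‰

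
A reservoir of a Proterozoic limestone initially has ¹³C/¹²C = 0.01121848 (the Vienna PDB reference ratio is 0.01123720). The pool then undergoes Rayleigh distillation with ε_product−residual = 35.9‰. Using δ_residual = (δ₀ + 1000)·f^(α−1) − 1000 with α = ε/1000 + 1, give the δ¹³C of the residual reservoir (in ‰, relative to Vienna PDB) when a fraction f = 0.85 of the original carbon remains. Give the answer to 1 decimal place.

-7.5‰

δ₀ = (0.01121848/0.01123720 − 1)×1000 = (0.998334 − 1)×1000 = -1.666‰
α − 1 = ε/1000 = 0.0359
f^(α−1) = 0.85^(0.0359) = 0.994183
δ_res = (-1.666 + 1000) × 0.994183 − 1000 = 992.526 − 1000 = -7.47‰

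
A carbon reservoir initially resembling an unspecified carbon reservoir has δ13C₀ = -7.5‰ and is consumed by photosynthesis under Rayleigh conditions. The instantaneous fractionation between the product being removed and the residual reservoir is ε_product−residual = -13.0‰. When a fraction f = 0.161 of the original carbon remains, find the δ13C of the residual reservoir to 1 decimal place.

Rayleigh residual: δ_res = (δ₀ + 1000)·f^(α−1) − 1000
α = ε/1000 + 1 = 0.98700, so α − 1 = -0.01300
f^(α−1) = 0.161^(-0.01300) = 1.024027
δ_res = (-7.5 + 1000) × 1.024027 − 1000 = 1016.346 − 1000 = 16.35‰

16.3‰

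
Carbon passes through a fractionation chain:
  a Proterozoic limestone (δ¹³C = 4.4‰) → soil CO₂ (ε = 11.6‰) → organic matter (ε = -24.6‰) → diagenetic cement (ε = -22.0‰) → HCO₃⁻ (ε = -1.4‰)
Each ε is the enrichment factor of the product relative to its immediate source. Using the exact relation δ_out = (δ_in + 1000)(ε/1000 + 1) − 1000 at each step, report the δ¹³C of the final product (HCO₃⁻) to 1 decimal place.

step 1: δ = (4.40 + 1000)·(11.6/1000 + 1) − 1000 = 16.05‰
step 2: δ = (16.05 + 1000)·(-24.6/1000 + 1) − 1000 = -8.94‰
step 3: δ = (-8.94 + 1000)·(-22.0/1000 + 1) − 1000 = -30.75‰
step 4: δ = (-30.75 + 1000)·(-1.4/1000 + 1) − 1000 = -32.10‰

-32.1‰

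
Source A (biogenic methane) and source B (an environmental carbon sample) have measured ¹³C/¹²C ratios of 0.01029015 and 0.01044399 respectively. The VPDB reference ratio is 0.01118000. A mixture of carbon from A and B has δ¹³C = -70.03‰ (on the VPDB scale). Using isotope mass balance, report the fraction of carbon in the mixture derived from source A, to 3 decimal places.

δ_A = (0.01029015/0.01118000 − 1)×1000 = (0.920407 − 1)×1000 = -79.593‰
δ_B = (0.01044399/0.01118000 − 1)×1000 = (0.934167 − 1)×1000 = -65.833‰
f_A = (δ_mix − δ_B)/(δ_A − δ_B) = (-70.03 − (-65.833))/(-79.593 − (-65.833))
f_A = -4.197 / -13.760 = 0.3050

0.305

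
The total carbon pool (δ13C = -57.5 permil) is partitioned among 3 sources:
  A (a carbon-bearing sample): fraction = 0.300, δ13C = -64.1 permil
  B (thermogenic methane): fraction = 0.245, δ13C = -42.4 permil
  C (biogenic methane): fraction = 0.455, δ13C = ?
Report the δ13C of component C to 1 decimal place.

-61.3 permil

Isotope mass balance: δ_bulk = Σ fᵢ·δᵢ.
-57.5 = 0.300×(-64.1) + 0.245×(-42.4) + 0.455×δ_C
0.455·δ_C = -57.5 − (-29.618) = -27.882
δ_C = -27.882 / 0.455 = -61.28 permil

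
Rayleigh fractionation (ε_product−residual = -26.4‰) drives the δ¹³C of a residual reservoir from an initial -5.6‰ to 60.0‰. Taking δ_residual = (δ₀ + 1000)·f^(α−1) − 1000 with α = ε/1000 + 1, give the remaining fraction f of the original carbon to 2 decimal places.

0.09

α − 1 = ε/1000 = -0.0264
(δ_res + 1000)/(δ₀ + 1000) = (60.0 + 1000)/(-5.6 + 1000) = 1060.0/994.4 = 1.065969
f = 1.065969^(1/-0.0264) = exp(ln(1.065969)/-0.0264) = exp(0.06388/-0.0264)
f = exp(-2.4199) = 0.0889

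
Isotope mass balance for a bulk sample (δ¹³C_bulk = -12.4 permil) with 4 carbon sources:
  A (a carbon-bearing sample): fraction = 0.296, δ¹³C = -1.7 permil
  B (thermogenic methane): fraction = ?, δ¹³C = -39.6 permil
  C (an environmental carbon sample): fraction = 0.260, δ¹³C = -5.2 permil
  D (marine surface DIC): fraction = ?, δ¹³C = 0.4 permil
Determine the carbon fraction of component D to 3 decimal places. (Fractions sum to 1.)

0.176

Let f_D and f_B be the unknown fractions; fractions sum to 1 so f_D + f_B = 0.444.
Mass balance: Σ fᵢ·δᵢ = δ_bulk ⇒ f_D·(0.4) + f_B·(-39.6) = -12.4 − (-1.855) = -10.545
Substitute f_B = 0.444 − f_D:
f_D·(0.4 − -39.6) = -10.545 − 0.444×(-39.6) = 7.038
f_D = 7.038 / 40.0 = 0.1759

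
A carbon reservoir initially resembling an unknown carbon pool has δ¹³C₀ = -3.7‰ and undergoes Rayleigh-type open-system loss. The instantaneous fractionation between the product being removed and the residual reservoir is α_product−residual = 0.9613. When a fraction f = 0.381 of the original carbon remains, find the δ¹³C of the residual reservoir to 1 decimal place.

Rayleigh residual: δ_res = (δ₀ + 1000)·f^(α−1) − 1000
α − 1 = -0.03870
f^(α−1) = 0.381^(-0.03870) = 1.038050
δ_res = (-3.7 + 1000) × 1.038050 − 1000 = 1034.209 − 1000 = 34.21‰

34.2‰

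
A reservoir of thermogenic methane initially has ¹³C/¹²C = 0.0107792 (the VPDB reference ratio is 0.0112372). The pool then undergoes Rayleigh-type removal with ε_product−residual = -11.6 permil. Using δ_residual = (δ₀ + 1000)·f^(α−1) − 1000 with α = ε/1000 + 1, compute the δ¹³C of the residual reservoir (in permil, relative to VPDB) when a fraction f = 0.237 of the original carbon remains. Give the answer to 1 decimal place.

-24.6 permil

δ₀ = (0.0107792/0.0112372 − 1)×1000 = (0.959243 − 1)×1000 = -40.757 permil
α − 1 = ε/1000 = -0.0116
f^(α−1) = 0.237^(-0.0116) = 1.016841
δ_res = (-40.757 + 1000) × 1.016841 − 1000 = 975.397 − 1000 = -24.60 permil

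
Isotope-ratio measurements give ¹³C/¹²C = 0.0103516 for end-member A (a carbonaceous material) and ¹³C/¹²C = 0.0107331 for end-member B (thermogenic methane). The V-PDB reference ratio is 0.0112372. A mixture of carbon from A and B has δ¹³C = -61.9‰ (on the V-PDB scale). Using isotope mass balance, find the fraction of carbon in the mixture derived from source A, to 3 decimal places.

0.502

δ_A = (0.0103516/0.0112372 − 1)×1000 = (0.921190 − 1)×1000 = -78.810‰
δ_B = (0.0107331/0.0112372 − 1)×1000 = (0.955140 − 1)×1000 = -44.860‰
f_A = (δ_mix − δ_B)/(δ_A − δ_B) = (-61.9 − (-44.860))/(-78.810 − (-44.860))
f_A = -17.040 / -33.950 = 0.5019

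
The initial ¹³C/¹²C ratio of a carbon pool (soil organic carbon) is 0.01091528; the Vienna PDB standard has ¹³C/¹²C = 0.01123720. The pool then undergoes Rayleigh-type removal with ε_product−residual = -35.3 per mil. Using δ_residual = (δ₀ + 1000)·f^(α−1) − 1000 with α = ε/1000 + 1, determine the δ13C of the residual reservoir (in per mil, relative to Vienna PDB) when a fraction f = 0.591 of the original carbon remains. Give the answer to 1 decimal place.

-10.4 per mil

δ₀ = (0.01091528/0.01123720 − 1)×1000 = (0.971352 − 1)×1000 = -28.648 per mil
α − 1 = ε/1000 = -0.0353
f^(α−1) = 0.591^(-0.0353) = 1.018739
δ_res = (-28.648 + 1000) × 1.018739 − 1000 = 989.555 − 1000 = -10.45 per mil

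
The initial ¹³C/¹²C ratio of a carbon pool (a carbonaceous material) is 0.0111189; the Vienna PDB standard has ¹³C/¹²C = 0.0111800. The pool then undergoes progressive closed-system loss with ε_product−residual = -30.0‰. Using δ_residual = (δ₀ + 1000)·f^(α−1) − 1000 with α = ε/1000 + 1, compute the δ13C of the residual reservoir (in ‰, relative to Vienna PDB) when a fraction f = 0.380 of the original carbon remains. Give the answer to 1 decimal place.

δ₀ = (0.0111189/0.0111800 − 1)×1000 = (0.994535 − 1)×1000 = -5.465‰
α − 1 = ε/1000 = -0.0300
f^(α−1) = 0.380^(-0.0300) = 1.029453
δ_res = (-5.465 + 1000) × 1.029453 − 1000 = 1023.827 − 1000 = 23.83‰

23.8‰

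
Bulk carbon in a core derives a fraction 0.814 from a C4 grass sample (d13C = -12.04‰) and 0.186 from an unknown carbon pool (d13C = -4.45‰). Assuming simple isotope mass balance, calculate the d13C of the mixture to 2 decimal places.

δ_mix = f_A·δ_A + f_B·δ_B
δ_mix = 0.814 × (-12.04) + 0.186 × (-4.45)
δ_mix = -9.801 + -0.828 = -10.628‰

-10.63‰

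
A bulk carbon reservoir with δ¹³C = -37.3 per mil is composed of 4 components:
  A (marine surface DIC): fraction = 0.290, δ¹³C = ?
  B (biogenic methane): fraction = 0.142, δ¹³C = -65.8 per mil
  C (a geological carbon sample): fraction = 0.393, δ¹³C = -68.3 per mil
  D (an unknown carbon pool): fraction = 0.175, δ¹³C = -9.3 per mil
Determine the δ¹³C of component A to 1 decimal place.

Isotope mass balance: δ_bulk = Σ fᵢ·δᵢ.
-37.3 = 0.290×δ_A + 0.142×(-65.8) + 0.393×(-68.3) + 0.175×(-9.3)
0.290·δ_A = -37.3 − (-37.813) = 0.513
δ_A = 0.513 / 0.290 = 1.77 per mil

1.8 per mil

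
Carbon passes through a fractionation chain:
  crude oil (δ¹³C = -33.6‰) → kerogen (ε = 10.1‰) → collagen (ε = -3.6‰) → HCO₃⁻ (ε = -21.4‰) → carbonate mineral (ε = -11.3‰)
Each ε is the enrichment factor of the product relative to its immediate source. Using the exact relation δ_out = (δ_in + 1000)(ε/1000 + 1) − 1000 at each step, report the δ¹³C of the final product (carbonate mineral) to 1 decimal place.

-58.9‰

step 1: δ = (-33.60 + 1000)·(10.1/1000 + 1) − 1000 = -23.84‰
step 2: δ = (-23.84 + 1000)·(-3.6/1000 + 1) − 1000 = -27.35‰
step 3: δ = (-27.35 + 1000)·(-21.4/1000 + 1) − 1000 = -48.17‰
step 4: δ = (-48.17 + 1000)·(-11.3/1000 + 1) − 1000 = -58.92‰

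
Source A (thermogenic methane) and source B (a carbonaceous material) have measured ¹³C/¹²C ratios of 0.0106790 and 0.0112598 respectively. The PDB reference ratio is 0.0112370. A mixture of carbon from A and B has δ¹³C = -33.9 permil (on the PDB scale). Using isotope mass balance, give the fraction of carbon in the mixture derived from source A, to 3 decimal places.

δ_A = (0.0106790/0.0112370 − 1)×1000 = (0.950343 − 1)×1000 = -49.657 permil
δ_B = (0.0112598/0.0112370 − 1)×1000 = (1.002029 − 1)×1000 = 2.029 permil
f_A = (δ_mix − δ_B)/(δ_A − δ_B) = (-33.9 − (2.029))/(-49.657 − (2.029))
f_A = -35.929 / -51.686 = 0.6951

0.695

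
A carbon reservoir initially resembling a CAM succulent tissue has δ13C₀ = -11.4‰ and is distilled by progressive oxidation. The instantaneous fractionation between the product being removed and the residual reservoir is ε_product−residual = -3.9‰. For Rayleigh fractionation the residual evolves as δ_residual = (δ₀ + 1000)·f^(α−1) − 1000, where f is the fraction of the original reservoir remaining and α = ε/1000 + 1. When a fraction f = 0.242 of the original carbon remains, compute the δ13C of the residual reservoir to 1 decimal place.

-5.9‰

Rayleigh residual: δ_res = (δ₀ + 1000)·f^(α−1) − 1000
α = ε/1000 + 1 = 0.99610, so α − 1 = -0.00390
f^(α−1) = 0.242^(-0.00390) = 1.005549
δ_res = (-11.4 + 1000) × 1.005549 − 1000 = 994.085 − 1000 = -5.91‰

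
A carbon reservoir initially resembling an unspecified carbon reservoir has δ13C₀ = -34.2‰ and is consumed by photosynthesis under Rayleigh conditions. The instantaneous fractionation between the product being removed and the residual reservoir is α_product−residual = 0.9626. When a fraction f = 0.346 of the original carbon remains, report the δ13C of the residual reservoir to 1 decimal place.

4.9‰

Rayleigh residual: δ_res = (δ₀ + 1000)·f^(α−1) − 1000
α − 1 = -0.03740
f^(α−1) = 0.346^(-0.03740) = 1.040492
δ_res = (-34.2 + 1000) × 1.040492 − 1000 = 1004.907 − 1000 = 4.91‰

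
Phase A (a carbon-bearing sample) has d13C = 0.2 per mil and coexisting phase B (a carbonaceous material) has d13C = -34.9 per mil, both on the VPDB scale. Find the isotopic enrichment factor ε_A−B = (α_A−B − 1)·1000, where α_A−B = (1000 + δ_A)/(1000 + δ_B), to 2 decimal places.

36.37 per mil

α_A−B = (1000 + 0.2) / (1000 + -34.9) = 1000.2 / 965.1 = 1.036369
ε_A−B = (1.036369 − 1) × 1000 = 36.369 per mil
(The approximation ε ≈ δ_A − δ_B would give 35.1 per mil.)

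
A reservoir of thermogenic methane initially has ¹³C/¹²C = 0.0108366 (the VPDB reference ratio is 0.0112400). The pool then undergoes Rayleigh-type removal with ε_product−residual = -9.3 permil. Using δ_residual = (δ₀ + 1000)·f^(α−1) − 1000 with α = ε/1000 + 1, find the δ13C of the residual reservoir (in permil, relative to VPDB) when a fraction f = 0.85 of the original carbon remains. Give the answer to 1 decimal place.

δ₀ = (0.0108366/0.0112400 − 1)×1000 = (0.964110 − 1)×1000 = -35.890 permil
α − 1 = ε/1000 = -0.0093
f^(α−1) = 0.85^(-0.0093) = 1.001513
δ_res = (-35.890 + 1000) × 1.001513 − 1000 = 965.569 − 1000 = -34.43 permil

-34.4 permil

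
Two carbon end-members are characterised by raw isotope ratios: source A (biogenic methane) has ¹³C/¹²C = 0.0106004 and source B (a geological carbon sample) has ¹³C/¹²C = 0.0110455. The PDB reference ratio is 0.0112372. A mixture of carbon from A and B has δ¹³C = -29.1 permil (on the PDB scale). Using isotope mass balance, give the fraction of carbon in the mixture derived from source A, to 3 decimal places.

0.304

δ_A = (0.0106004/0.0112372 − 1)×1000 = (0.943331 − 1)×1000 = -56.669 permil
δ_B = (0.0110455/0.0112372 − 1)×1000 = (0.982941 − 1)×1000 = -17.059 permil
f_A = (δ_mix − δ_B)/(δ_A − δ_B) = (-29.1 − (-17.059))/(-56.669 − (-17.059))
f_A = -12.041 / -39.610 = 0.3040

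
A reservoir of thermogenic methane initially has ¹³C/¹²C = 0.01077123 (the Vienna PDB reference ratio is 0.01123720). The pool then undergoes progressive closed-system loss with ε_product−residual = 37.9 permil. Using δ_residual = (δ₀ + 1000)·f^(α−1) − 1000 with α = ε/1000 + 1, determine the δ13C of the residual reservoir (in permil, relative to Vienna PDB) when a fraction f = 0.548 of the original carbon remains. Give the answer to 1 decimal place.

-63.1 permil

δ₀ = (0.01077123/0.01123720 − 1)×1000 = (0.958533 − 1)×1000 = -41.467 permil
α − 1 = ε/1000 = 0.0379
f^(α−1) = 0.548^(0.0379) = 0.977462
δ_res = (-41.467 + 1000) × 0.977462 − 1000 = 936.930 − 1000 = -63.07 permil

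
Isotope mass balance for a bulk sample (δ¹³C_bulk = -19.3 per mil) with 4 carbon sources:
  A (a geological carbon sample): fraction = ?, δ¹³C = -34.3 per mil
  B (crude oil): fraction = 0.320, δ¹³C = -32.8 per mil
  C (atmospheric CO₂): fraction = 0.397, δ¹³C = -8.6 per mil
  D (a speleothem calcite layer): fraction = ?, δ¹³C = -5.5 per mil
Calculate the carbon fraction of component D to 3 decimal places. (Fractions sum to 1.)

Let f_D and f_A be the unknown fractions; fractions sum to 1 so f_D + f_A = 0.283.
Mass balance: Σ fᵢ·δᵢ = δ_bulk ⇒ f_D·(-5.5) + f_A·(-34.3) = -19.3 − (-13.910) = -5.390
Substitute f_A = 0.283 − f_D:
f_D·(-5.5 − -34.3) = -5.390 − 0.283×(-34.3) = 4.317
f_D = 4.317 / 28.8 = 0.1499

0.150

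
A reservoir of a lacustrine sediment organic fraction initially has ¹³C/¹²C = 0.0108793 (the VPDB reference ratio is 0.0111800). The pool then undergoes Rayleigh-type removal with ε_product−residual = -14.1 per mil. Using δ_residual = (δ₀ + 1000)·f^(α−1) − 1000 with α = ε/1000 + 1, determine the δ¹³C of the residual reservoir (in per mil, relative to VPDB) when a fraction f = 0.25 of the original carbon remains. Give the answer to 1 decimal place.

δ₀ = (0.0108793/0.0111800 − 1)×1000 = (0.973104 − 1)×1000 = -26.896 per mil
α − 1 = ε/1000 = -0.0141
f^(α−1) = 0.25^(-0.0141) = 1.019739
δ_res = (-26.896 + 1000) × 1.019739 − 1000 = 992.312 − 1000 = -7.69 per mil

-7.7 per mil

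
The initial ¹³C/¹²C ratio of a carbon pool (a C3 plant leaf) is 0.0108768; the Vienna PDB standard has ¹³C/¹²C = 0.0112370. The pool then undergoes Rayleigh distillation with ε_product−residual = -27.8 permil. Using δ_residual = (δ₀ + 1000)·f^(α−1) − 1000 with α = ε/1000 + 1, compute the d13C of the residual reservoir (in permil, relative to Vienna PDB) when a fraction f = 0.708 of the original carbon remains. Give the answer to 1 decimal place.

δ₀ = (0.0108768/0.0112370 − 1)×1000 = (0.967945 − 1)×1000 = -32.055 permil
α − 1 = ε/1000 = -0.0278
f^(α−1) = 0.708^(-0.0278) = 1.009646
δ_res = (-32.055 + 1000) × 1.009646 − 1000 = 977.282 − 1000 = -22.72 permil

-22.7 permil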